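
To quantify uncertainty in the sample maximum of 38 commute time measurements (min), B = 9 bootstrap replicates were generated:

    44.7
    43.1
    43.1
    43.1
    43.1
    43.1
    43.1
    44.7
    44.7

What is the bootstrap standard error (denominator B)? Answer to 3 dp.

SE* = 0.754

Bootstrap SE is the standard deviation of the 9 replicate maximums.
Mean of replicates: (44.7 + 43.1 + 43.1 + 43.1 + 43.1 + 43.1 + 43.1 + 44.7 + 44.7) / 9 = 392.7000 / 9 = 43.6333
Sum of squared deviations: (+1.0667)² + (−0.5333)² + (−0.5333)² + (−0.5333)² + (−0.5333)² + (−0.5333)² + (−0.5333)² + (+1.0667)² + (+1.0667)² = 5.1200
Variance = 5.1200 / 9 = 0.5689
SE* = √0.5689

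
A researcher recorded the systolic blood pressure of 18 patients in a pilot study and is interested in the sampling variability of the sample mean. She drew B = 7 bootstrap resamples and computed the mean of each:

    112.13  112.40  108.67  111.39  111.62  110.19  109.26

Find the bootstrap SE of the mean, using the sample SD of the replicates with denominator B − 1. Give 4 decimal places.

Bootstrap SE is the standard deviation of the 7 replicate means.
Mean of replicates: (112.13 + 112.40 + 108.67 + 111.39 + 111.62 + 110.19 + 109.26) / 7 = 775.66000 / 7 = 110.80857
Sum of squared deviations: (+1.32143)² + (+1.59143)² + (−2.13857)² + (+0.58143)² + (+0.81143)² + (−0.61857)² + (−1.54857)² = 12.62949
Variance = 12.62949 / 6 = 2.10491
SE* = √2.10491

SE* = 1.4508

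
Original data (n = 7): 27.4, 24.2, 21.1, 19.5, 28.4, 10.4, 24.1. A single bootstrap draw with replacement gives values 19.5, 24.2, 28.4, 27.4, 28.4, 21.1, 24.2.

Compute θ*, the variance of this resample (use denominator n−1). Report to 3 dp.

Mean = 24.7429; sum of squared deviations = 75.1571
s² = 75.1571 / 6 = 12.5262

θ* = 12.526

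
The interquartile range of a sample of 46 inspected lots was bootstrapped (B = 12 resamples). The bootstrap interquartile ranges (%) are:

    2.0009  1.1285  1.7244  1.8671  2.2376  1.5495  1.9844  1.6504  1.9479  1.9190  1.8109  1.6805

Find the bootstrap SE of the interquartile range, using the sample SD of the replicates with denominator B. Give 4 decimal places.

Bootstrap SE is the standard deviation of the 12 replicate interquartile ranges.
Mean of replicates: (2.0009 + 1.1285 + 1.7244 + 1.8671 + 2.2376 + 1.5495 + 1.9844 + 1.6504 + 1.9479 + 1.9190 + 1.8109 + 1.6805) / 12 = 21.50110 / 12 = 1.79176
Sum of squared deviations: (+0.20914)² + (−0.66326)² + (−0.06736)² + (+0.07534)² + (+0.44584)² + (−0.24226)² + (+0.19264)² + (−0.14136)² + (+0.15614)² + (+0.12724)² + (+0.01914)² + (−0.11126)² = 0.86174
Variance = 0.86174 / 12 = 0.07181
SE* = √0.07181

SE* = 0.2680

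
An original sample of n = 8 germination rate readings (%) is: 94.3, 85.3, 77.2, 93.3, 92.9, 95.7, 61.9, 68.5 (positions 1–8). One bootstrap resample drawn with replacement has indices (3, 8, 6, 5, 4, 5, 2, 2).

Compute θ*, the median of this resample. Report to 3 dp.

θ* = 89.100

Resample values: 77.2, 68.5, 95.7, 92.9, 93.3, 92.9, 85.3, 85.3.
Sorted: 68.5, 77.2, 85.3, 85.3, 92.9, 92.9, 93.3, 95.7
Median = average of the two middle values = 89.100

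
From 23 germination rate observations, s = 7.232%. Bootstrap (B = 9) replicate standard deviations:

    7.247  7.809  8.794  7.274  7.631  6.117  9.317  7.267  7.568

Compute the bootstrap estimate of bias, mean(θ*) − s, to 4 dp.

bias = +0.4373

mean(θ*) = (7.247 + 7.809 + 8.794 + 7.274 + 7.631 + 6.117 + 9.317 + 7.267 + 7.568) / 9 = 7.66933
bias = 7.66933 − 7.232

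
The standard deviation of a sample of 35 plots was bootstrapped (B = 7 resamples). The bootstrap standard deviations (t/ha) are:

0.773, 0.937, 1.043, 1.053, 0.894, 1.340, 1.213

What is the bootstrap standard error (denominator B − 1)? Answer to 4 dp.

Bootstrap SE is the standard deviation of the 7 replicate standard deviations.
Mean of replicates: (0.773 + 0.937 + 1.043 + 1.053 + 0.894 + 1.340 + 1.213) / 7 = 7.25300 / 7 = 1.03614
Sum of squared deviations: (−0.26314)² + (−0.09914)² + (+0.00686)² + (+0.01686)² + (−0.14214)² + (+0.30386)² + (+0.17686)² = 0.22322
Variance = 0.22322 / 6 = 0.03720
SE* = √0.03720

SE* = 0.1929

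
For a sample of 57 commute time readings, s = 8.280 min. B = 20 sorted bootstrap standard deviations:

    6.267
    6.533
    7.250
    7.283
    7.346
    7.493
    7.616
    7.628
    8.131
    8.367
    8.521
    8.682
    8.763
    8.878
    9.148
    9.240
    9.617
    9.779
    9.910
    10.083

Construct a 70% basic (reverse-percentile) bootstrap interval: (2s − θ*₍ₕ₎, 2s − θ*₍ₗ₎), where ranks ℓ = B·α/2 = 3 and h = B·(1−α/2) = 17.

Percentile endpoints at ranks 3 and 17: θ*₍3₎ = 7.250, θ*₍17₎ = 9.617.
Basic interval reflects these around s:
  lower = 2 × 8.280 − 9.617 = 6.943
  upper = 2 × 8.280 − 7.250 = 9.310

(6.943, 9.310)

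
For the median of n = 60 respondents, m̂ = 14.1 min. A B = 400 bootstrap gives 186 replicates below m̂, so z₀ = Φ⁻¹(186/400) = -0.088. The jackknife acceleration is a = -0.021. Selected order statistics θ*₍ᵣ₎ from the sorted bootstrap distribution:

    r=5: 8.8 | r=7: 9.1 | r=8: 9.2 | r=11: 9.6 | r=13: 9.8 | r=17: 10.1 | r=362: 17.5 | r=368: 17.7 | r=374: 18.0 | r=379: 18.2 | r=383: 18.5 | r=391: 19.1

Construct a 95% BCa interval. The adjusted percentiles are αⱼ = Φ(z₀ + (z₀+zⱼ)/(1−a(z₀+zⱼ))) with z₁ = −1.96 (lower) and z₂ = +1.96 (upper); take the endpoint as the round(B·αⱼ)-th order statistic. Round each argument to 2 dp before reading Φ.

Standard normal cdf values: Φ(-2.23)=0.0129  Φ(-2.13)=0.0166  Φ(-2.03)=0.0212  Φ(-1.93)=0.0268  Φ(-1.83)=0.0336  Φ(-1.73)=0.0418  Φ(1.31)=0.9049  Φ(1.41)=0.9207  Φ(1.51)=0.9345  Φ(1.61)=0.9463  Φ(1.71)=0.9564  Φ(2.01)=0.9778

Lower: z₀ + z₁ = -0.088 + (-1.960) = -2.048; 1 − a(z₀+z₁) = 1 − (-0.021)(-2.048) = 0.9570; argument = -0.088 + (-2.048)/0.9570 = -2.2280 → -2.23.
α₁ = Φ(-2.23) = 0.0129; rank = round(400 × 0.0129) = 5; θ*₍5₎ = 8.8.
Upper: z₀ + z₂ = 1.872; 1 − a(z₀+z₂) = 1.0393; argument = 1.7132 → 1.71; α₂ = 0.9564; rank = 383; θ*₍383₎ = 18.5.

(8.8, 18.5)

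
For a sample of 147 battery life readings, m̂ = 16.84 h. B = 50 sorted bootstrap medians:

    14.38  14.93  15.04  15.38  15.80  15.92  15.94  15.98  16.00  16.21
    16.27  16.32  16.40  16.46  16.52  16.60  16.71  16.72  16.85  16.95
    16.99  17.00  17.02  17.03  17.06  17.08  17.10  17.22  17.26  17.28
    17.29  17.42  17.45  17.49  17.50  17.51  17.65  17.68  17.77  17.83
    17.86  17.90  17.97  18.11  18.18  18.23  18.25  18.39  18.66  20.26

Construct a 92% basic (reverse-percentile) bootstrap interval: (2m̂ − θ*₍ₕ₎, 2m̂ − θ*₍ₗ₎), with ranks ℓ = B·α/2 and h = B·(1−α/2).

(15.29, 18.75)

Percentile endpoints at ranks 2 and 48: θ*₍2₎ = 14.93, θ*₍48₎ = 18.39.
Basic interval reflects these around m̂:
  lower = 2 × 16.84 − 18.39 = 15.29
  upper = 2 × 16.84 − 14.93 = 18.75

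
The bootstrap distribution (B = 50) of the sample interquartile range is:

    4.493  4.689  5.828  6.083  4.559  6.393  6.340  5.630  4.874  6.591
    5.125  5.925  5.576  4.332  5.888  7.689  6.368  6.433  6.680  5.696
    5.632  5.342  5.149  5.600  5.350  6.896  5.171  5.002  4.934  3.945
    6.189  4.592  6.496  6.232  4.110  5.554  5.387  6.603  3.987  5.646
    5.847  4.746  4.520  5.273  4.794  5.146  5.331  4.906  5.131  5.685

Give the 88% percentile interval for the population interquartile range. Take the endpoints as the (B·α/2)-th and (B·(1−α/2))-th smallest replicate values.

(4.110, 6.603)

Sorted replicates: 3.945, 3.987, 4.110, 4.332, 4.493, 4.520, 4.559, 4.592, 4.689, 4.746, 4.794, 4.874, 4.906, 4.934, 5.002, 5.125, 5.131, 5.146, 5.149, 5.171, 5.273, 5.331, 5.342, 5.350, 5.387, 5.554, 5.576, 5.600, 5.630, 5.632, 5.646, 5.685, 5.696, 5.828, 5.847, 5.888, 5.925, 6.083, 6.189, 6.232, 6.340, 6.368, 6.393, 6.433, 6.496, 6.591, 6.603, 6.680, 6.896, 7.689
α = 0.12; lower rank = 50 × 0.060 = 3; upper rank = 50 × 0.940 = 47.
The 3rd smallest replicate is 4.110; the 47th is 6.603.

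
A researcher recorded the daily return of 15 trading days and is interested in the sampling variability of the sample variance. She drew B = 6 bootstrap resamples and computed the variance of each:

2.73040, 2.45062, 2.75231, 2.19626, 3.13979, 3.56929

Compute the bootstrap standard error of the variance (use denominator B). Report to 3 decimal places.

Bootstrap SE is the standard deviation of the 6 replicate variances.
Mean of replicates: (2.73040 + 2.45062 + 2.75231 + 2.19626 + 3.13979 + 3.56929) / 6 = 16.838670 / 6 = 2.806445
Sum of squared deviations: (−0.076045)² + (−0.355825)² + (−0.054135)² + (−0.610185)² + (+0.333345)² + (+0.762845)² = 1.200702
Variance = 1.200702 / 6 = 0.200117
SE* = √0.200117

SE* = 0.447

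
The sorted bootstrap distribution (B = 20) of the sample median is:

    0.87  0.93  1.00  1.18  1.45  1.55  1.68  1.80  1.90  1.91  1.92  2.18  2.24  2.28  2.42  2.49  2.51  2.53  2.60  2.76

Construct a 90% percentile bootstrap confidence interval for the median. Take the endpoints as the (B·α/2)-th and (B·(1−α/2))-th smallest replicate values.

α = 0.10; lower rank = 20 × 0.050 = 1; upper rank = 20 × 0.950 = 19.
The 1st smallest replicate is 0.87; the 19th is 2.60.

(0.87, 2.60)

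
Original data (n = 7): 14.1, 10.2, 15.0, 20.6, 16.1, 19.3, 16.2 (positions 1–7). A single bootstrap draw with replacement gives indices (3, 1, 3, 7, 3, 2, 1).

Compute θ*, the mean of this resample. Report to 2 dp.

Resample values: 15.0, 14.1, 15.0, 16.2, 15.0, 10.2, 14.1.
Mean = (15.0 + 14.1 + 15.0 + 16.2 + 15.0 + 10.2 + 14.1) / 7 = 99.60 / 7 = 14.23

θ* = 14.23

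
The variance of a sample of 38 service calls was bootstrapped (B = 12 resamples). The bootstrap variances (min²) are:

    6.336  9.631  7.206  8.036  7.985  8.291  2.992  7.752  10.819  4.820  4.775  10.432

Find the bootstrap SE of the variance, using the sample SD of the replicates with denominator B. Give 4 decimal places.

SE* = 2.2669

Bootstrap SE is the standard deviation of the 12 replicate variances.
Mean of replicates: (6.336 + 9.631 + 7.206 + 8.036 + 7.985 + 8.291 + 2.992 + 7.752 + 10.819 + 4.820 + 4.775 + 10.432) / 12 = 89.07500 / 12 = 7.42292
Sum of squared deviations: (−1.08692)² + (+2.20808)² + (−0.21692)² + (+0.61308)² + (+0.56208)² + (+0.86808)² + (−4.43092)² + (+0.32908)² + (+3.39608)² + (−2.60292)² + (−2.64792)² + (+3.00908)² = 61.66537
Variance = 61.66537 / 12 = 5.13878
SE* = √5.13878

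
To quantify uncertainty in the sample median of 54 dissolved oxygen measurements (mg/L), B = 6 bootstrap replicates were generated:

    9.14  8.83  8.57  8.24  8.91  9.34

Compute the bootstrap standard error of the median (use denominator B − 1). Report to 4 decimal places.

Bootstrap SE is the standard deviation of the 6 replicate medians.
Mean of replicates: (9.14 + 8.83 + 8.57 + 8.24 + 8.91 + 9.34) / 6 = 53.03000 / 6 = 8.83833
Sum of squared deviations: (+0.30167)² + (−0.00833)² + (−0.26833)² + (−0.59833)² + (+0.07167)² + (+0.50167)² = 0.77788
Variance = 0.77788 / 5 = 0.15558
SE* = √0.15558

SE* = 0.3944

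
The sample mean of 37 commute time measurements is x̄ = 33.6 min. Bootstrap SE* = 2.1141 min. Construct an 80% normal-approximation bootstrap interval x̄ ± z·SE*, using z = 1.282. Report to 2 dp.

Margin = 1.282 × 2.1141 = 2.710
Interval: 33.6 ± 2.710

(30.89, 36.31)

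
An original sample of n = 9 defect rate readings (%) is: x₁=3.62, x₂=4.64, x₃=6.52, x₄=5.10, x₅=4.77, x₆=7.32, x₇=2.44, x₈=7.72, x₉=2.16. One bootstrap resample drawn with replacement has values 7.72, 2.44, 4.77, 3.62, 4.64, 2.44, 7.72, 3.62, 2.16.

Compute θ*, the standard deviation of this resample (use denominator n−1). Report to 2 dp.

θ* = 2.13

Mean = 4.3478; sum of squared deviations = 36.1324
s² = 36.1324 / 8 = 4.5165
s = √4.5165 = 2.13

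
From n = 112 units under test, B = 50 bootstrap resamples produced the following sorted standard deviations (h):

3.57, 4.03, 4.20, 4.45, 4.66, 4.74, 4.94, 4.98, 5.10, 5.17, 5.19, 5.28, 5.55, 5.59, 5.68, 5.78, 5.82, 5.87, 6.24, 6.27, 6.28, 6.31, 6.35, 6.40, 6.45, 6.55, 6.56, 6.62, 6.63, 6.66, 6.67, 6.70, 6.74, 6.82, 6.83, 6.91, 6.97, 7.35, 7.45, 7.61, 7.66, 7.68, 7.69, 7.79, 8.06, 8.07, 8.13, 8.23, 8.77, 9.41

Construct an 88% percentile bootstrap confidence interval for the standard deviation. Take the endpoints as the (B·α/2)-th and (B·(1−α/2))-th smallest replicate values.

α = 0.12; lower rank = 50 × 0.060 = 3; upper rank = 50 × 0.940 = 47.
The 3rd smallest replicate is 4.20; the 47th is 8.13.

(4.20, 8.13)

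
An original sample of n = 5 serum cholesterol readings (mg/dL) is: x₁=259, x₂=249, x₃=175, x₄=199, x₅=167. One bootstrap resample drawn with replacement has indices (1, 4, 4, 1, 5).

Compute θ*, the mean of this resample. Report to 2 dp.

θ* = 216.60

Resample values: 259, 199, 199, 259, 167.
Mean = (259 + 199 + 199 + 259 + 167) / 5 = 1083.0 / 5 = 216.60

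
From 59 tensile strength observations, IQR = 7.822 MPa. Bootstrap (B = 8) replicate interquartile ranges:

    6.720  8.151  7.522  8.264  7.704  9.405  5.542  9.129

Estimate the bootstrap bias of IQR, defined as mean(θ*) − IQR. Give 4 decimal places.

bias = −0.0174

mean(θ*) = (6.720 + 8.151 + 7.522 + 8.264 + 7.704 + 9.405 + 5.542 + 9.129) / 8 = 7.80462
bias = 7.80462 − 7.822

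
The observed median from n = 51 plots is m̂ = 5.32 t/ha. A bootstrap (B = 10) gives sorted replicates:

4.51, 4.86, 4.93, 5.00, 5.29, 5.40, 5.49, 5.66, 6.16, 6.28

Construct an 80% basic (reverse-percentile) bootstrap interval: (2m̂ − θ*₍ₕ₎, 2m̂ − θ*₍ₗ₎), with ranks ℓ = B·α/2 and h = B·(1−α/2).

Percentile endpoints at ranks 1 and 9: θ*₍1₎ = 4.51, θ*₍9₎ = 6.16.
Basic interval reflects these around m̂:
  lower = 2 × 5.32 − 6.16 = 4.48
  upper = 2 × 5.32 − 4.51 = 6.13

(4.48, 6.13)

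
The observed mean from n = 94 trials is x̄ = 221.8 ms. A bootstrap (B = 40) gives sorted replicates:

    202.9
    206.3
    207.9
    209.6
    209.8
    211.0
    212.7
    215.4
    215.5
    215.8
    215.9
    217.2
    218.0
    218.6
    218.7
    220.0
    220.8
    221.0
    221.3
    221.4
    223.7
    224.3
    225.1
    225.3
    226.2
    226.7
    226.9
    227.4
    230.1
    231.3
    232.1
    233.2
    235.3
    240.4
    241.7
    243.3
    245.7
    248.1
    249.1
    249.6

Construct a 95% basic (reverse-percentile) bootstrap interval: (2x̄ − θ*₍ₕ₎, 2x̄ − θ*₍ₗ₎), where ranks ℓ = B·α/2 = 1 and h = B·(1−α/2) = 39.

(194.5, 240.7)

Percentile endpoints at ranks 1 and 39: θ*₍1₎ = 202.9, θ*₍39₎ = 249.1.
Basic interval reflects these around x̄:
  lower = 2 × 221.8 − 249.1 = 194.5
  upper = 2 × 221.8 − 202.9 = 240.7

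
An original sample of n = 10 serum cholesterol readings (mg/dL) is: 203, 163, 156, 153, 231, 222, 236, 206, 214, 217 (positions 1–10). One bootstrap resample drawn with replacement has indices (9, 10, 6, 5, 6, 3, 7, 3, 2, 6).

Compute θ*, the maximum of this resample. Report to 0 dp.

Resample values: 214, 217, 222, 231, 222, 156, 236, 156, 163, 222.
Maximum = 236

θ* = 236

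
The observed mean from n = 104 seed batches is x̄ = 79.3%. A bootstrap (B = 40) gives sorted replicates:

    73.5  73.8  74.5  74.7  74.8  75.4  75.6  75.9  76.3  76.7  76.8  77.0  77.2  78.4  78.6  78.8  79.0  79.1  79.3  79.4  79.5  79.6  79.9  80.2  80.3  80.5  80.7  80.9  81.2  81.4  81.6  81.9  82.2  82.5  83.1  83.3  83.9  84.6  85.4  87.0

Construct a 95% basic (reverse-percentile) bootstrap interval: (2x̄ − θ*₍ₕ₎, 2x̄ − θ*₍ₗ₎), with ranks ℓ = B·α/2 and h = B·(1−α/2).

Percentile endpoints at ranks 1 and 39: θ*₍1₎ = 73.5, θ*₍39₎ = 85.4.
Basic interval reflects these around x̄:
  lower = 2 × 79.3 − 85.4 = 73.2
  upper = 2 × 79.3 − 73.5 = 85.1

(73.2, 85.1)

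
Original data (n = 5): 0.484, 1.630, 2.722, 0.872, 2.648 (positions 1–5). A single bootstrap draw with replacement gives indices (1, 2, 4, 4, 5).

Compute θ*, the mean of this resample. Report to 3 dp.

Resample values: 0.484, 1.630, 0.872, 0.872, 2.648.
Mean = (0.484 + 1.630 + 0.872 + 0.872 + 2.648) / 5 = 6.5060 / 5 = 1.301

θ* = 1.301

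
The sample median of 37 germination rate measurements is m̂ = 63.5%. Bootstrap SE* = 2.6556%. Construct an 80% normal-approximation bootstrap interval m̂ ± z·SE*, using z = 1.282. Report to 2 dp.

(60.10, 66.90)

Margin = 1.282 × 2.6556 = 3.404
Interval: 63.5 ± 3.404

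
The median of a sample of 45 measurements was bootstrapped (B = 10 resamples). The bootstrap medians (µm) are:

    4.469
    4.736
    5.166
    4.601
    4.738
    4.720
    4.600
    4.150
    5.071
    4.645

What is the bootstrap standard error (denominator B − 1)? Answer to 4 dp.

Bootstrap SE is the standard deviation of the 10 replicate medians.
Mean of replicates: (4.469 + 4.736 + 5.166 + 4.601 + 4.738 + 4.720 + 4.600 + 4.150 + 5.071 + 4.645) / 10 = 46.89600 / 10 = 4.68960
Sum of squared deviations: (−0.22060)² + (+0.04640)² + (+0.47640)² + (−0.08860)² + (+0.04840)² + (+0.03040)² + (−0.08960)² + (−0.53960)² + (+0.38140)² + (−0.04460)² = 0.73554
Variance = 0.73554 / 9 = 0.08173
SE* = √0.08173

SE* = 0.2859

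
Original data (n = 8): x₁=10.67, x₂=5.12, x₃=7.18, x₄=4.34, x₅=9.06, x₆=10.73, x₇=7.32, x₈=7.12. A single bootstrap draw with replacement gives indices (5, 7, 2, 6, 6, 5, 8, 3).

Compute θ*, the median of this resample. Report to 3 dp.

θ* = 8.190

Resample values: 9.06, 7.32, 5.12, 10.73, 10.73, 9.06, 7.12, 7.18.
Sorted: 5.12, 7.12, 7.18, 7.32, 9.06, 9.06, 10.73, 10.73
Median = average of the two middle values = 8.190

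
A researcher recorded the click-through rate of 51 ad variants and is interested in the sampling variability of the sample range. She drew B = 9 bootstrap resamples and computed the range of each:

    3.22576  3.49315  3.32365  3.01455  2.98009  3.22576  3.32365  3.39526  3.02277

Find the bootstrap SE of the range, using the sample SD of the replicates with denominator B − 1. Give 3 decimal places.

Bootstrap SE is the standard deviation of the 9 replicate ranges.
Mean of replicates: (3.22576 + 3.49315 + 3.32365 + 3.01455 + 2.98009 + 3.22576 + 3.32365 + 3.39526 + 3.02277) / 9 = 29.004640 / 9 = 3.222738
Sum of squared deviations: (+0.003022)² + (+0.270412)² + (+0.100912)² + (−0.208188)² + (−0.242648)² + (+0.003022)² + (+0.100912)² + (+0.172522)² + (−0.199968)² = 0.265479
Variance = 0.265479 / 8 = 0.033185
SE* = √0.033185

SE* = 0.182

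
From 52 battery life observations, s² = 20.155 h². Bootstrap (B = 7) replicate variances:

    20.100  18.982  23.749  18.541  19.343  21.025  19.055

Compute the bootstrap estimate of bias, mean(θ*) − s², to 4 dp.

mean(θ*) = (20.100 + 18.982 + 23.749 + 18.541 + 19.343 + 21.025 + 19.055) / 7 = 20.11357
bias = 20.11357 − 20.155

bias = −0.0414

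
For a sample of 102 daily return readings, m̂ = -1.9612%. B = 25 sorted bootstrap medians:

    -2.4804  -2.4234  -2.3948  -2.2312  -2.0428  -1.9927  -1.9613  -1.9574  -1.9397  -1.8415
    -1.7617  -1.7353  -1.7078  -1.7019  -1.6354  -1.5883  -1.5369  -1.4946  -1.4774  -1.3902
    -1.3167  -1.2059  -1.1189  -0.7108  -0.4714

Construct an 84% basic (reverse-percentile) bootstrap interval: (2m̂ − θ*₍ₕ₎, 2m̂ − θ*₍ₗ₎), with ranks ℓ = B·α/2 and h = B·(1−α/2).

Percentile endpoints at ranks 2 and 23: θ*₍2₎ = -2.4234, θ*₍23₎ = -1.1189.
Basic interval reflects these around m̂:
  lower = 2 × -1.9612 − -1.1189 = -2.8035
  upper = 2 × -1.9612 − -2.4234 = -1.4990

(-2.8035, -1.4990)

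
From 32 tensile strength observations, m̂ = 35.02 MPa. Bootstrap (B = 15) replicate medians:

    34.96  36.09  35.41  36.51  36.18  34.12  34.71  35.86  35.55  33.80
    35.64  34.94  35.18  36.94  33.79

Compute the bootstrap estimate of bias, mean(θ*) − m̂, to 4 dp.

mean(θ*) = (34.96 + 36.09 + 35.41 + 36.51 + 36.18 + 34.12 + 34.71 + 35.86 + 35.55 + 33.80 + 35.64 + 34.94 + 35.18 + 36.94 + 33.79) / 15 = 35.31200
bias = 35.31200 − 35.02

bias = +0.2920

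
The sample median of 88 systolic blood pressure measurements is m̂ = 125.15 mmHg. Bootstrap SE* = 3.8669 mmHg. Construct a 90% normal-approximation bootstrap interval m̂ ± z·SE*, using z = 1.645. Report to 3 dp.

Margin = 1.645 × 3.8669 = 6.3611
Interval: 125.15 ± 6.3611

(118.789, 131.511)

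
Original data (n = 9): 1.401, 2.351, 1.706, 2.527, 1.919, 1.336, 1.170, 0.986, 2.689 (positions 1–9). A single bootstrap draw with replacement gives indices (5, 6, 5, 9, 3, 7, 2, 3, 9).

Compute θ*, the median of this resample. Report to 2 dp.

Resample values: 1.919, 1.336, 1.919, 2.689, 1.706, 1.170, 2.351, 1.706, 2.689.
Sorted: 1.170, 1.336, 1.706, 1.706, 1.919, 1.919, 2.351, 2.689, 2.689
Median = middle value = 1.92

θ* = 1.92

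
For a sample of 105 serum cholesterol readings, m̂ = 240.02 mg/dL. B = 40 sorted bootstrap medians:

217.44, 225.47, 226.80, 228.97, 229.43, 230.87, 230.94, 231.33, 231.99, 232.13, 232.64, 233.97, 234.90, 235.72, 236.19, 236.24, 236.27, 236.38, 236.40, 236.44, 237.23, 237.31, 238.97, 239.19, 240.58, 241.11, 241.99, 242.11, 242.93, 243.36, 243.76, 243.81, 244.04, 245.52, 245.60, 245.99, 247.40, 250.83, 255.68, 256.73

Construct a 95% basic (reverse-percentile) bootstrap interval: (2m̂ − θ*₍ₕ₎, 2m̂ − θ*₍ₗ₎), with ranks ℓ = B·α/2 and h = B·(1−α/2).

(224.36, 262.60)

Percentile endpoints at ranks 1 and 39: θ*₍1₎ = 217.44, θ*₍39₎ = 255.68.
Basic interval reflects these around m̂:
  lower = 2 × 240.02 − 255.68 = 224.36
  upper = 2 × 240.02 − 217.44 = 262.60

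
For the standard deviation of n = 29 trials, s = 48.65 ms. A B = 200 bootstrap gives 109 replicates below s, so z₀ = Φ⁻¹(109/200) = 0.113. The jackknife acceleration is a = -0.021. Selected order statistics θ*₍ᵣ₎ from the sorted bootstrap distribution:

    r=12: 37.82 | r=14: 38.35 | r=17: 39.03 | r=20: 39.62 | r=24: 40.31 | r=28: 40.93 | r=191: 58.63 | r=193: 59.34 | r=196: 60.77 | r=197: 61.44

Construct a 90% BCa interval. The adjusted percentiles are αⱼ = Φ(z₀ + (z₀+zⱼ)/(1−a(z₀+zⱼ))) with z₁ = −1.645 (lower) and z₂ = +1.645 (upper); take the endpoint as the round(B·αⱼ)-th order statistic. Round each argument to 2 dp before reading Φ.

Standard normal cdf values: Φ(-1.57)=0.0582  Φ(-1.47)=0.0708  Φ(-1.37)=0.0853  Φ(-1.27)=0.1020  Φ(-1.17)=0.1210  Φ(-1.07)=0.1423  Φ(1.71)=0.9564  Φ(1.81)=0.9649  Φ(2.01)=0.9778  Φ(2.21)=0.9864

(38.35, 59.34)

Lower: z₀ + z₁ = 0.113 + (-1.645) = -1.532; 1 − a(z₀+z₁) = 1 − (-0.021)(-1.532) = 0.9678; argument = 0.113 + (-1.532)/0.9678 = -1.4699 → -1.47.
α₁ = Φ(-1.47) = 0.0708; rank = round(200 × 0.0708) = 14; θ*₍14₎ = 38.35.
Upper: z₀ + z₂ = 1.758; 1 − a(z₀+z₂) = 1.0369; argument = 1.8084 → 1.81; α₂ = 0.9649; rank = 193; θ*₍193₎ = 59.34.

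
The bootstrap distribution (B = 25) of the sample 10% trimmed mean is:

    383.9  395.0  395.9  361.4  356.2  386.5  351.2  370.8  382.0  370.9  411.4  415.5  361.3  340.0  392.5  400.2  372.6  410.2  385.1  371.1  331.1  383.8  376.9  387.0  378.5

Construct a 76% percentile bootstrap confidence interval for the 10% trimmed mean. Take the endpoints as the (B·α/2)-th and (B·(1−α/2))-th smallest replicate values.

(351.2, 400.2)

Sorted replicates: 331.1, 340.0, 351.2, 356.2, 361.3, 361.4, 370.8, 370.9, 371.1, 372.6, 376.9, 378.5, 382.0, 383.8, 383.9, 385.1, 386.5, 387.0, 392.5, 395.0, 395.9, 400.2, 410.2, 411.4, 415.5
α = 0.24; lower rank = 25 × 0.120 = 3; upper rank = 25 × 0.880 = 22.
The 3rd smallest replicate is 351.2; the 22nd is 400.2.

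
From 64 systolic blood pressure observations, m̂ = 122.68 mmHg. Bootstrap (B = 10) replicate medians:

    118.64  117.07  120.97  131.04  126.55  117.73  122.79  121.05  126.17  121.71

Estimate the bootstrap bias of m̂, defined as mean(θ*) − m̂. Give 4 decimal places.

bias = −0.3080

mean(θ*) = (118.64 + 117.07 + 120.97 + 131.04 + 126.55 + 117.73 + 122.79 + 121.05 + 126.17 + 121.71) / 10 = 122.37200
bias = 122.37200 − 122.68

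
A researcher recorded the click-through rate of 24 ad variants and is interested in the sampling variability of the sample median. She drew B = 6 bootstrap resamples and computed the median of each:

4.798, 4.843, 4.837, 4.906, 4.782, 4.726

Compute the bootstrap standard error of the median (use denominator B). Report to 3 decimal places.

Bootstrap SE is the standard deviation of the 6 replicate medians.
Mean of replicates: (4.798 + 4.843 + 4.837 + 4.906 + 4.782 + 4.726) / 6 = 28.8920 / 6 = 4.8153
Sum of squared deviations: (−0.0173)² + (+0.0277)² + (+0.0217)² + (+0.0907)² + (−0.0333)² + (−0.0893)² = 0.0188
Variance = 0.0188 / 6 = 0.0031
SE* = √0.0031

SE* = 0.056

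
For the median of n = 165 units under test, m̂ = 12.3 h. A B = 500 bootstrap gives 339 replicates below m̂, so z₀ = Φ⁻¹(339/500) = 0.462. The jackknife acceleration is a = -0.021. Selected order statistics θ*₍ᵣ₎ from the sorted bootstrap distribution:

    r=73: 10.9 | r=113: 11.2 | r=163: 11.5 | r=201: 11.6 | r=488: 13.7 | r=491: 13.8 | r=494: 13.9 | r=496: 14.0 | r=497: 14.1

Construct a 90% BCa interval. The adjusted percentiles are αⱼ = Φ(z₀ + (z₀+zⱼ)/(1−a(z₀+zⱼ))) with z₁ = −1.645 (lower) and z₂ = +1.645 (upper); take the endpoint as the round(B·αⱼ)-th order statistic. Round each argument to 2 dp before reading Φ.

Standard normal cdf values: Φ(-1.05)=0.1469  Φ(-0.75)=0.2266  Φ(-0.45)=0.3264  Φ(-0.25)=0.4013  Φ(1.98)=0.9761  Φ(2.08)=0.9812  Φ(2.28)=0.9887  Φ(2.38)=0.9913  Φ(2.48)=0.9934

(11.2, 14.1)

Lower: z₀ + z₁ = 0.462 + (-1.645) = -1.183; 1 − a(z₀+z₁) = 1 − (-0.021)(-1.183) = 0.9752; argument = 0.462 + (-1.183)/0.9752 = -0.7511 → -0.75.
α₁ = Φ(-0.75) = 0.2266; rank = round(500 × 0.2266) = 113; θ*₍113₎ = 11.2.
Upper: z₀ + z₂ = 2.107; 1 − a(z₀+z₂) = 1.0442; argument = 2.4797 → 2.48; α₂ = 0.9934; rank = 497; θ*₍497₎ = 14.1.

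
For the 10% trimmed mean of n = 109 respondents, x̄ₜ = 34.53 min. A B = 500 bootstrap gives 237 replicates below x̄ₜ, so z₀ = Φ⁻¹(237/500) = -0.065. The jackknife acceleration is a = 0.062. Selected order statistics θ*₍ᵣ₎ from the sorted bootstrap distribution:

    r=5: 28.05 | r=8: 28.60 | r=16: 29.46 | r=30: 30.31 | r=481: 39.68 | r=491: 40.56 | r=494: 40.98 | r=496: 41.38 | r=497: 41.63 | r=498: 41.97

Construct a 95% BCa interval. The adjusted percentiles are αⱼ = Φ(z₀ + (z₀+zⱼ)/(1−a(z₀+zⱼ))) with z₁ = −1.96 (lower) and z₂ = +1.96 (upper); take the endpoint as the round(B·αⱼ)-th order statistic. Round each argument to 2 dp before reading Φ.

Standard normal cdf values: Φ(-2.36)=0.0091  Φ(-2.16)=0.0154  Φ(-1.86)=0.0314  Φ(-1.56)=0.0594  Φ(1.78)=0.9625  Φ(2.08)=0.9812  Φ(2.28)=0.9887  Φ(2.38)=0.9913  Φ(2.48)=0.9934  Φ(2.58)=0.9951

(29.46, 40.56)

Lower: z₀ + z₁ = -0.065 + (-1.960) = -2.025; 1 − a(z₀+z₁) = 1 − (0.062)(-2.025) = 1.1256; argument = -0.065 + (-2.025)/1.1256 = -1.8641 → -1.86.
α₁ = Φ(-1.86) = 0.0314; rank = round(500 × 0.0314) = 16; θ*₍16₎ = 29.46.
Upper: z₀ + z₂ = 1.895; 1 − a(z₀+z₂) = 0.8825; argument = 2.0823 → 2.08; α₂ = 0.9812; rank = 491; θ*₍491₎ = 40.56.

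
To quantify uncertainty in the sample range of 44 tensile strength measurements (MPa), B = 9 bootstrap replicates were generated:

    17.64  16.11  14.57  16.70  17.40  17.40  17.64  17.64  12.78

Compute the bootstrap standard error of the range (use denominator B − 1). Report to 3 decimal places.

Bootstrap SE is the standard deviation of the 9 replicate ranges.
Mean of replicates: (17.64 + 16.11 + 14.57 + 16.70 + 17.40 + 17.40 + 17.64 + 17.64 + 12.78) / 9 = 147.8800 / 9 = 16.4311
Sum of squared deviations: (+1.2089)² + (−0.3211)² + (−1.8611)² + (+0.2689)² + (+0.9689)² + (+0.9689)² + (+1.2089)² + (+1.2089)² + (−3.6511)² = 23.2315
Variance = 23.2315 / 8 = 2.9039
SE* = √2.9039

SE* = 1.704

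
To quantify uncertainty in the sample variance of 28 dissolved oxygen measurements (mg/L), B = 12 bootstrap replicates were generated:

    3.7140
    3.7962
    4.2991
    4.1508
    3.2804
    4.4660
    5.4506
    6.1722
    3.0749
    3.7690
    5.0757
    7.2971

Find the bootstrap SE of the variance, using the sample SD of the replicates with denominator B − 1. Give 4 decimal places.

Bootstrap SE is the standard deviation of the 12 replicate variances.
Mean of replicates: (3.7140 + 3.7962 + 4.2991 + 4.1508 + 3.2804 + 4.4660 + 5.4506 + 6.1722 + 3.0749 + 3.7690 + 5.0757 + 7.2971) / 12 = 54.54600 / 12 = 4.54550
Sum of squared deviations: (−0.83150)² + (−0.74930)² + (−0.24640)² + (−0.39470)² + (−1.26510)² + (−0.07950)² + (+0.90510)² + (+1.62670)² + (−1.47060)² + (−0.77650)² + (+0.53020)² + (+2.75160)² = 17.15953
Variance = 17.15953 / 11 = 1.55996
SE* = √1.55996

SE* = 1.2490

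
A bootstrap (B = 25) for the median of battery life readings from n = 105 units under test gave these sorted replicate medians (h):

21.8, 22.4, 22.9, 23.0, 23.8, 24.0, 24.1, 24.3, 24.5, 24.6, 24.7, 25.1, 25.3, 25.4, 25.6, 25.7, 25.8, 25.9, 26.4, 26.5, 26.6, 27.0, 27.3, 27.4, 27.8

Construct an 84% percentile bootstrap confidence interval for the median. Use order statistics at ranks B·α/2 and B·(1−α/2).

(22.4, 27.3)

α = 0.16; lower rank = 25 × 0.080 = 2; upper rank = 25 × 0.920 = 23.
The 2nd smallest replicate is 22.4; the 23rd is 27.3.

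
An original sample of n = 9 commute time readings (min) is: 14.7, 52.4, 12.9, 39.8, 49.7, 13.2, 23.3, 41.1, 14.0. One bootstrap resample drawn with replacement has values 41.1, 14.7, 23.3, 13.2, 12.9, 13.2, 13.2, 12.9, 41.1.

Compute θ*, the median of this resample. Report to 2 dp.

θ* = 13.20

Sorted: 12.9, 12.9, 13.2, 13.2, 13.2, 14.7, 23.3, 41.1, 41.1
Median = middle value = 13.20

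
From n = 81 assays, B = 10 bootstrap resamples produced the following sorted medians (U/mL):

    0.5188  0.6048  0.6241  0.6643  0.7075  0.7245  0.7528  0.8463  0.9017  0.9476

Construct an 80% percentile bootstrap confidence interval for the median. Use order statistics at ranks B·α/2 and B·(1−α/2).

(0.5188, 0.9017)

α = 0.20; lower rank = 10 × 0.100 = 1; upper rank = 10 × 0.900 = 9.
The 1st smallest replicate is 0.5188; the 9th is 0.9017.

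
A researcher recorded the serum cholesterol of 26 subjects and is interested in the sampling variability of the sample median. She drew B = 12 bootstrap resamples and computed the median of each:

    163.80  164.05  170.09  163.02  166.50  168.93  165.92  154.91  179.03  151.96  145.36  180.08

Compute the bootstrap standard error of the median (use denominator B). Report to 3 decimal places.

SE* = 9.700

Bootstrap SE is the standard deviation of the 12 replicate medians.
Mean of replicates: (163.80 + 164.05 + 170.09 + 163.02 + 166.50 + 168.93 + 165.92 + 154.91 + 179.03 + 151.96 + 145.36 + 180.08) / 12 = 1973.6500 / 12 = 164.4708
Sum of squared deviations: (−0.6708)² + (−0.4208)² + (+5.6192)² + (−1.4508)² + (+2.0292)² + (+4.4592)² + (+1.4492)² + (−9.5608)² + (+14.5592)² + (−12.5108)² + (−19.1108)² + (+15.6092)² = 1129.1787
Variance = 1129.1787 / 12 = 94.0982
SE* = √94.0982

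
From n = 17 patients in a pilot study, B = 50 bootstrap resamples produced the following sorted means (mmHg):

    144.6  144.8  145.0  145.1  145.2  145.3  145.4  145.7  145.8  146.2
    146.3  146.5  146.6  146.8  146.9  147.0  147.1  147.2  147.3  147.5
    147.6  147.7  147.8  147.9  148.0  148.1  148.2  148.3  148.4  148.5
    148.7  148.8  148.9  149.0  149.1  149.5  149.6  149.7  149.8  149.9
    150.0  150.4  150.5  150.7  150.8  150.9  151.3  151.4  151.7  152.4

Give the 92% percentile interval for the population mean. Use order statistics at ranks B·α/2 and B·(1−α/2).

(144.8, 151.4)

α = 0.08; lower rank = 50 × 0.040 = 2; upper rank = 50 × 0.960 = 48.
The 2nd smallest replicate is 144.8; the 48th is 151.4.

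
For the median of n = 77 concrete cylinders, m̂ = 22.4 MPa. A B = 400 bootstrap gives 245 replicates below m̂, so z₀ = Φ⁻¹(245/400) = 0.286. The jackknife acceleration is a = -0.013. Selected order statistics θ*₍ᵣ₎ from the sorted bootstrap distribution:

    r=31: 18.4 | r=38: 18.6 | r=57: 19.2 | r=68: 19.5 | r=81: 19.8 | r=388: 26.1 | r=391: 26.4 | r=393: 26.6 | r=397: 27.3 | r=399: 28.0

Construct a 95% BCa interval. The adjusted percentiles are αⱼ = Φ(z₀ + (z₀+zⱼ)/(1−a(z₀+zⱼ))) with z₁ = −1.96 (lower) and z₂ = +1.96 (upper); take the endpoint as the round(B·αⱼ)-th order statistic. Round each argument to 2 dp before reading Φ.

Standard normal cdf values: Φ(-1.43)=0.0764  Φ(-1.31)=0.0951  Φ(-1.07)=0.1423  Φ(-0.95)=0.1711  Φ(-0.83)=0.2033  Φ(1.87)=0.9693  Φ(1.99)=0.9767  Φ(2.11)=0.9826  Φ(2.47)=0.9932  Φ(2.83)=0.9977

(18.4, 27.3)

Lower: z₀ + z₁ = 0.286 + (-1.960) = -1.674; 1 − a(z₀+z₁) = 1 − (-0.013)(-1.674) = 0.9782; argument = 0.286 + (-1.674)/0.9782 = -1.4252 → -1.43.
α₁ = Φ(-1.43) = 0.0764; rank = round(400 × 0.0764) = 31; θ*₍31₎ = 18.4.
Upper: z₀ + z₂ = 2.246; 1 − a(z₀+z₂) = 1.0292; argument = 2.4683 → 2.47; α₂ = 0.9932; rank = 397; θ*₍397₎ = 27.3.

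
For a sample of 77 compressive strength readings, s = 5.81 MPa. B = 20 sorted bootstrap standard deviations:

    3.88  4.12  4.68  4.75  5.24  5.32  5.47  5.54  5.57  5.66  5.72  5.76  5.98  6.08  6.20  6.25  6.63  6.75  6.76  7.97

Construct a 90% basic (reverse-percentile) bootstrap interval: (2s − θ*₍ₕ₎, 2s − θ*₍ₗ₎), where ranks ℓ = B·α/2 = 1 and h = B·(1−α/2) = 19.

Percentile endpoints at ranks 1 and 19: θ*₍1₎ = 3.88, θ*₍19₎ = 6.76.
Basic interval reflects these around s:
  lower = 2 × 5.81 − 6.76 = 4.86
  upper = 2 × 5.81 − 3.88 = 7.74

(4.86, 7.74)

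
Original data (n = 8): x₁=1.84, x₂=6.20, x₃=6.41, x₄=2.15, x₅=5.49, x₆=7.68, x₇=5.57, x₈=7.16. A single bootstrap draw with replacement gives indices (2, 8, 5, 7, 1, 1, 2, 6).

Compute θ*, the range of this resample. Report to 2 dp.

θ* = 5.84

Resample values: 6.20, 7.16, 5.49, 5.57, 1.84, 1.84, 6.20, 7.68.
Range = 7.68 − 1.84 = 5.84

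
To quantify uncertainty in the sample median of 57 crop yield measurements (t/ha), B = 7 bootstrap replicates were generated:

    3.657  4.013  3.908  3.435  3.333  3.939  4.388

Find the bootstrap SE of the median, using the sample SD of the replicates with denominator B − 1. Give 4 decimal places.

SE* = 0.3636

Bootstrap SE is the standard deviation of the 7 replicate medians.
Mean of replicates: (3.657 + 4.013 + 3.908 + 3.435 + 3.333 + 3.939 + 4.388) / 7 = 26.67300 / 7 = 3.81043
Sum of squared deviations: (−0.15343)² + (+0.20257)² + (+0.09757)² + (−0.37543)² + (−0.47743)² + (+0.12857)² + (+0.57757)² = 0.79310
Variance = 0.79310 / 6 = 0.13218
SE* = √0.13218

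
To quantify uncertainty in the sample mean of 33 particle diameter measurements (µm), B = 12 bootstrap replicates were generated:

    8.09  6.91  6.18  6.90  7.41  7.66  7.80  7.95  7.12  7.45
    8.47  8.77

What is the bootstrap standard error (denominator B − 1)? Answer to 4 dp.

SE* = 0.7251

Bootstrap SE is the standard deviation of the 12 replicate means.
Mean of replicates: (8.09 + 6.91 + 6.18 + 6.90 + 7.41 + 7.66 + 7.80 + 7.95 + 7.12 + 7.45 + 8.47 + 8.77) / 12 = 90.71000 / 12 = 7.55917
Sum of squared deviations: (+0.53083)² + (−0.64917)² + (−1.37917)² + (−0.65917)² + (−0.14917)² + (+0.10083)² + (+0.24083)² + (+0.39083)² + (−0.43917)² + (−0.10917)² + (+0.91083)² + (+1.21083)² = 5.78349
Variance = 5.78349 / 11 = 0.52577
SE* = √0.52577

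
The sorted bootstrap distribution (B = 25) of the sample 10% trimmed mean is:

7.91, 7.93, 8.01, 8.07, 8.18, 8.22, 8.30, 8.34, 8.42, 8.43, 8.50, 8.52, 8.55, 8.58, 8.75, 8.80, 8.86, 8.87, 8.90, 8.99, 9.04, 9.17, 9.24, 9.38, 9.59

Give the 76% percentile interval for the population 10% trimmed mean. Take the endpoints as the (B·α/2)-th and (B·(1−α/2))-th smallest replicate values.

α = 0.24; lower rank = 25 × 0.120 = 3; upper rank = 25 × 0.880 = 22.
The 3rd smallest replicate is 8.01; the 22nd is 9.17.

(8.01, 9.17)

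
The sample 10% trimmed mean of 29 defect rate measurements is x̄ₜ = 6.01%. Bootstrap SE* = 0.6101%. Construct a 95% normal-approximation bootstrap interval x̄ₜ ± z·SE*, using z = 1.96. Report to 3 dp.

Margin = 1.96 × 0.6101 = 1.1958
Interval: 6.01 ± 1.1958

(4.814, 7.206)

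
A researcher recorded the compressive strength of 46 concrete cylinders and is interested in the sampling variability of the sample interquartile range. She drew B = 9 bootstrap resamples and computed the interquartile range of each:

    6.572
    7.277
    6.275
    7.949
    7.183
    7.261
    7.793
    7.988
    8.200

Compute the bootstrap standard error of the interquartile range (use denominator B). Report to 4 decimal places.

Bootstrap SE is the standard deviation of the 9 replicate interquartile ranges.
Mean of replicates: (6.572 + 7.277 + 6.275 + 7.949 + 7.183 + 7.261 + 7.793 + 7.988 + 8.200) / 9 = 66.49800 / 9 = 7.38867
Sum of squared deviations: (−0.81667)² + (−0.11167)² + (−1.11367)² + (+0.56033)² + (−0.20567)² + (−0.12767)² + (+0.40433)² + (+0.59933)² + (+0.81133)² = 3.47319
Variance = 3.47319 / 9 = 0.38591
SE* = √0.38591

SE* = 0.6212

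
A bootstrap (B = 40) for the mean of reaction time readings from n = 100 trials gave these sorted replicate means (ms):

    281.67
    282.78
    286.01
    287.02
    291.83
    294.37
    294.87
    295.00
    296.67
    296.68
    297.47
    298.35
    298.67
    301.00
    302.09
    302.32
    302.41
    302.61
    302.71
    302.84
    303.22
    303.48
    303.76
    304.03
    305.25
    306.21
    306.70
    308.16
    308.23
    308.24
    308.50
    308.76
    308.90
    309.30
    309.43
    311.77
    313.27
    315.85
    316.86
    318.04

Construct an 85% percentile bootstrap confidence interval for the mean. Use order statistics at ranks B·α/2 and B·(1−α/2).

(286.01, 313.27)

α = 0.15; lower rank = 40 × 0.075 = 3; upper rank = 40 × 0.925 = 37.
The 3rd smallest replicate is 286.01; the 37th is 313.27.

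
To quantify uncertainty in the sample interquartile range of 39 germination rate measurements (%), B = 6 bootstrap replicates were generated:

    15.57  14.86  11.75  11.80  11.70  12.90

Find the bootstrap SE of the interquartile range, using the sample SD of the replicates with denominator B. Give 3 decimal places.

Bootstrap SE is the standard deviation of the 6 replicate interquartile ranges.
Mean of replicates: (15.57 + 14.86 + 11.75 + 11.80 + 11.70 + 12.90) / 6 = 78.5800 / 6 = 13.0967
Sum of squared deviations: (+2.4733)² + (+1.7633)² + (−1.3467)² + (−1.2967)² + (−1.3967)² + (−0.1967)² = 14.7109
Variance = 14.7109 / 6 = 2.4518
SE* = √2.4518

SE* = 1.566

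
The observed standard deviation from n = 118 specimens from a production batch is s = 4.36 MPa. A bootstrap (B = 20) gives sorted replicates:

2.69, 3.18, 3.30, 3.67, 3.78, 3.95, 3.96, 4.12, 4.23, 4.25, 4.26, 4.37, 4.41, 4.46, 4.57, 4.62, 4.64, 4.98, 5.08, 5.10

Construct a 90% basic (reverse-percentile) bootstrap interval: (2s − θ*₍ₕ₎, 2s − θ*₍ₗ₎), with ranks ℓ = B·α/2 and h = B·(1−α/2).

Percentile endpoints at ranks 1 and 19: θ*₍1₎ = 2.69, θ*₍19₎ = 5.08.
Basic interval reflects these around s:
  lower = 2 × 4.36 − 5.08 = 3.64
  upper = 2 × 4.36 − 2.69 = 6.03

(3.64, 6.03)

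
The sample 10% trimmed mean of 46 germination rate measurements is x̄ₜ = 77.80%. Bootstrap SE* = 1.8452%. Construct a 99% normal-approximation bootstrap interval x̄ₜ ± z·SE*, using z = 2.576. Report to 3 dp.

Margin = 2.576 × 1.8452 = 4.7532
Interval: 77.80 ± 4.7532

(73.047, 82.553)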